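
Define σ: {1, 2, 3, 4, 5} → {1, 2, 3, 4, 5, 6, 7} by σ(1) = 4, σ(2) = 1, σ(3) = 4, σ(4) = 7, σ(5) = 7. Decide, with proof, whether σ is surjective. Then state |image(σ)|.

3

No element maps to 2, so σ is not surjective.
The image of σ is {1, 4, 7}, which has 3 elements.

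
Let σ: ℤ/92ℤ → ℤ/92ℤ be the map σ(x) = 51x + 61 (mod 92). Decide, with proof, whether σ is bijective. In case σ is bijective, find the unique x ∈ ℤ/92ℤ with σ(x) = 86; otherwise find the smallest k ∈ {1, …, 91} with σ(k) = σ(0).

If σ(x_1) = σ(x_2), then 51x_1 ≡ 51x_2 (mod 92). Because gcd(51, 92) = 1, we may cancel 51 to get x_1 ≡ x_2 (mod 92).
We now compute 51⁻¹ mod 92 explicitly. Euclid's algorithm: 92 = 1·51 + 41, 51 = 1·41 + 10, 41 = 4·10 + 1; back-substituting gives 1 = 83·51 − 46·92, so 51⁻¹ ≡ 83 (mod 92).
Then y ↦ 83(y − 61) is a two-sided inverse to σ, so every y ∈ ℤ/92ℤ has a preimage.
Thus σ is bijective.
Since σ is bijective, we find σ⁻¹(86): we need 51x ≡ 86 − 61 ≡ 25 (mod 92). Using 51⁻¹ = 83: x ≡ 83·25 = 2075 = 22·92 + 51, so x = 51.
Check: σ(51) = 51·51 + 61 = 2662 = 28·92 + 86 ≡ 86 (mod 92).

51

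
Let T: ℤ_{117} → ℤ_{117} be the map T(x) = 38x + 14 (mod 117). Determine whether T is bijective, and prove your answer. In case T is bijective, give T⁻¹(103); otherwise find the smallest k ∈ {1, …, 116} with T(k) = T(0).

Suppose T(u) = T(v) in ℤ_{117}. Then 38u + 14 ≡ 38v + 14 (mod 117), therefore 38(u − v) ≡ 0 (mod 117).
Since gcd(38, 117) = 1, 38 is invertible modulo 117, thus u − v ≡ 0 (mod 117), i.e. u = v.
We now compute 38⁻¹ mod 117 explicitly. Euclid's algorithm: 117 = 3·38 + 3, 38 = 12·3 + 2, 3 = 1·2 + 1; back-substituting gives 1 = 77·38 − 25·117, so 38⁻¹ ≡ 77 (mod 117).
For any y ∈ ℤ_{117}, x = 77(y − 14) mod 117 satisfies T(x) = 38·77(y − 14) + 14 ≡ y (since 38·77 ≡ 1 mod 117). So every y has a preimage.
Therefore T is bijective.
Since T is bijective, we find T⁻¹(103): we need 38x ≡ 103 − 14 ≡ 89 (mod 117). Using 38⁻¹ = 77: x ≡ 77·89 = 6853 = 58·117 + 67, so x = 67.
Check: T(67) = 38·67 + 14 = 2560 = 21·117 + 103 ≡ 103 (mod 117).

67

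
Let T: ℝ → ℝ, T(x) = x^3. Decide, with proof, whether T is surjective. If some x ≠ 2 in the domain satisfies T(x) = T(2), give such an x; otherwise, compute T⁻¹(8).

For any y ∈ ℝ, x = y^{1/3} ∈ ℝ gives T(x) = y, so T is surjective.
Since x ↦ x^3 is strictly increasing on ℝ, it is injective there, so no x ≠ 2 in the domain has T(x) = T(2). We therefore compute T⁻¹(8) = 8^{1/3} = 2 (indeed 2^3 = 8).

2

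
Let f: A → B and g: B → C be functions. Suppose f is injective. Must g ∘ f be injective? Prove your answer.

No. Take A = B = C = {0, 1}, f = identity (injective), and g(x) = 0 for every x.
Then (g ∘ f)(0) = 0 = (g ∘ f)(1) with 0 ≠ 1, so g ∘ f is not injective.

not injective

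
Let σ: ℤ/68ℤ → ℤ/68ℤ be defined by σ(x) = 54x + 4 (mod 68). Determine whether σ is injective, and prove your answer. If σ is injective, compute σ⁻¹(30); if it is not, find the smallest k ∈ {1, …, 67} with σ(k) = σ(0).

We have gcd(54, 68) = 2 > 1. Taking u = 0 and v = 34: σ(0) = 4 and σ(34) = 54·34 + 4 = 1840 ≡ 4 (mod 68).
So σ(0) = σ(34) while 0 ≠ 34, therefore σ is not injective.
Since σ is not injective, we find the least positive k with σ(k) = σ(0): this means 54k ≡ 0 (mod 68), i.e. 68 ∣ 54k. Since gcd(54, 68) = 2, dividing through by 2 this holds exactly when 34 ∣ 27k, and as gcd(27, 34) = 1, exactly when 34 ∣ k.
The smallest positive such k is 34.

34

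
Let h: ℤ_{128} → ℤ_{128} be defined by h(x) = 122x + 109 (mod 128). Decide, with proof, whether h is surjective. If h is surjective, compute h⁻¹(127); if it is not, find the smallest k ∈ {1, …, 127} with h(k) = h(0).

Recall that surjectivity means every element of the codomain has a preimage under h.
Since gcd(122, 128) = 2, we have 122x ≡ 0 (mod 2) for all x, so h(x) ≡ 1 (mod 2).
But 0 ≢ 1 (mod 2), so 0 ∈ ℤ_{128} has no preimage. Therefore h is not surjective.
Since h is not surjective, we find the least positive k with h(k) = h(0): this means 122k ≡ 0 (mod 128), i.e. 128 ∣ 122k. Since gcd(122, 128) = 2, dividing through by 2 this holds exactly when 64 ∣ 61k, and as gcd(61, 64) = 1, exactly when 64 ∣ k.
The smallest positive such k is 64.

64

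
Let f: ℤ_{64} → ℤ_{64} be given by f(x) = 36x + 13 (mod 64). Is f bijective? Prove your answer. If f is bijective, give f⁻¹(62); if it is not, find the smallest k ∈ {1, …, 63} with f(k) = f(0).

By definition, f is injective when f(x_1) = f(x_2) forces x_1 = x_2.
We have gcd(36, 64) = 4 > 1. Taking x_1 = 0 and x_2 = 16: f(0) = 13 and f(16) = 36·16 + 13 = 589 ≡ 13 (mod 64).
So f(0) = f(16) while 0 ≠ 16, therefore f is not injective, hence not bijective.
Since f is not bijective, we find the least positive k with f(k) = f(0): this means 36k ≡ 0 (mod 64), i.e. 64 ∣ 36k. Since gcd(36, 64) = 4, dividing through by 4 this holds exactly when 16 ∣ 9k, and as gcd(9, 16) = 1, exactly when 16 ∣ k.
The smallest positive such k is 16.

16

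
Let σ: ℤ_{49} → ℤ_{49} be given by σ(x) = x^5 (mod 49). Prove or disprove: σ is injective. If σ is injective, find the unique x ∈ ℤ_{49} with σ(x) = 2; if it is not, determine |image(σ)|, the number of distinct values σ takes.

43

σ(0) = 0^5 = 0.
σ(7): Repeated squaring mod 49: 7^1 ≡ 7, 7^2 ≡ 7² = 49 ≡ 0, 7^4 ≡ 0² = 0. Since 5 = 4 + 1, 7^5 ≡ 0·7: 0·7 = 0. So 7^5 ≡ 0 (mod 49).
So σ(0) = σ(7) = 0 while 0 ≠ 7, thus σ is not injective.
Since σ is not injective, we determine |image(σ)|. Computing x^5 mod 49 for each x (by repeated squaring, reducing mod 49 at every step), the values σ(0), σ(1), …, σ(48) are: 0, 1, 32, 47, 44, 38, 34, 0, 36, 4, 40, 37, 10, 20, 0, 22, 25, 33, 30, 31, 6, 0, 8, 46, 26, 23, 3, 41, 0, 43, 18, 19, 16, 24, 27, 0, 29, 39, 12, 9, 45, 13, 0, 15, 11, 5, 2, 17, 48.
The distinct values are {0, 1, 2, 3, 4, 5, 6, 8, 9, 10, 11, 12, 13, 15, 16, 17, 18, 19, 20, 22, 23, 24, 25, 26, 27, 29, 30, 31, 32, 33, 34, 36, 37, 38, 39, 40, 41, 43, 44, 45, 46, 47, 48}; there are 43 of them.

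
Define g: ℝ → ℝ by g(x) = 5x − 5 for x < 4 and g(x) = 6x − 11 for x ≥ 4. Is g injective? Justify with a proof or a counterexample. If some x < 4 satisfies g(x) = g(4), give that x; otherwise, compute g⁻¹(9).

Both pieces are strictly increasing (slopes 5 and 6), so each is injective on its own interval.
The left piece maps (−∞, 4) onto (−∞, 15); the right piece maps [4, ∞) onto [13, ∞).
These images overlap. In particular g(4) = 13 (right piece), and solving 5x − 5 = 13 on the left piece gives x = 18/5 < 4.
So g(18/5) = g(4) with 18/5 ≠ 4, and g is not injective. This x = 18/5 is the requested value below 4.

18/5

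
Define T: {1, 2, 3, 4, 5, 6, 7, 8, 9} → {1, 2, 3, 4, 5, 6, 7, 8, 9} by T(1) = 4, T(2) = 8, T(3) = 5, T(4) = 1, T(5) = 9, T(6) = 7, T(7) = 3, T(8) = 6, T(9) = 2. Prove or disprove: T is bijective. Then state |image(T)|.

9

The values 4, 8, 5, 1, 9, 7, 3, 6, 2 are a permutation of {1, 2, 3, 4, 5, 6, 7, 8, 9}: each element appears exactly once.
So T is injective and surjective, hence bijective.
The image of T is {1, 2, 3, 4, 5, 6, 7, 8, 9}, which has 9 elements.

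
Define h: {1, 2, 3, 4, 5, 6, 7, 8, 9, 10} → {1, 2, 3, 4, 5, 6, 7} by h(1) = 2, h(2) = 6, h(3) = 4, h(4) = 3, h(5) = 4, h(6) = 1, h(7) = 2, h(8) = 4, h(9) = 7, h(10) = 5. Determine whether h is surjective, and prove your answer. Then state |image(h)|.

7

Every element of the codomain has a preimage: 1 = h(6), 2 = h(1), 3 = h(4), 4 = h(3), 5 = h(10), 6 = h(2), 7 = h(9).
Hence h is surjective.
The image of h is {1, 2, 3, 4, 5, 6, 7}, which has 7 elements.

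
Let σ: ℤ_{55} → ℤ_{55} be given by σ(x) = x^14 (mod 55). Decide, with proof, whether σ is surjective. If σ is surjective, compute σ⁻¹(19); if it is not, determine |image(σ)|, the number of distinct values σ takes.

σ(3): Repeated squaring mod 55: 3^1 ≡ 3, 3^2 ≡ 3² = 9, 3^4 ≡ 9² = 81 ≡ 26, 3^8 ≡ 26² = 676 ≡ 16. Since 14 = 8 + 4 + 2, 3^14 ≡ 16·26·9: 16·26 = 416 ≡ 31, then 31·9 = 279 ≡ 4. So 3^14 ≡ 4 (mod 55).
σ(8): Repeated squaring mod 55: 8^1 ≡ 8, 8^2 ≡ 8² = 64 ≡ 9, 8^4 ≡ 9² = 81 ≡ 26, 8^8 ≡ 26² = 676 ≡ 16. Since 14 = 8 + 4 + 2, 8^14 ≡ 16·26·9: 16·26 = 416 ≡ 31, then 31·9 = 279 ≡ 4. So 8^14 ≡ 4 (mod 55).
So σ(3) = σ(8) = 4 while 3 ≠ 8, so σ is not injective.
A non-injective map from the 55-element set ℤ_{55} to itself takes at most 54 distinct values, so it cannot be surjective. So σ is not surjective.
Since σ is not surjective, we determine |image(σ)|. Computing x^14 mod 55 for each x (by repeated squaring, reducing mod 55 at every step), the values σ(0), σ(1), …, σ(54) are: 0, 1, 49, 4, 36, 20, 31, 14, 4, 16, 45, 11, 34, 49, 26, 25, 31, 9, 14, 26, 5, 1, 44, 34, 16, 15, 36, 9, 9, 36, 15, 16, 34, 44, 1, 5, 26, 14, 9, 31, 25, 26, 49, 34, 11, 45, 16, 4, 14, 31, 20, 36, 4, 49, 1.
The distinct values are {0, 1, 4, 5, 9, 11, 14, 15, 16, 20, 25, 26, 31, 34, 36, 44, 45, 49}; there are 18 of them.

18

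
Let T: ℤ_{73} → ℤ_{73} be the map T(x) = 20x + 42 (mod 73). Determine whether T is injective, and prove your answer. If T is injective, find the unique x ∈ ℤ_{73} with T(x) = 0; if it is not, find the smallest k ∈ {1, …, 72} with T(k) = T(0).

Recall that T is injective if T(s) = T(t) implies s = t.
If T(s) = T(t), then 20s ≡ 20t (mod 73). Because gcd(20, 73) = 1, we may cancel 20 to get s ≡ t (mod 73).
So T is injective.
We now compute 20⁻¹ mod 73 explicitly. Euclid's algorithm: 73 = 3·20 + 13, 20 = 1·13 + 7, 13 = 1·7 + 6, 7 = 1·6 + 1; back-substituting gives 1 = 11·20 − 3·73, so 20⁻¹ ≡ 11 (mod 73).
Since T is injective, we compute T⁻¹(0): solve 20x + 42 ≡ 0 (mod 73), i.e. 20x ≡ 31 (mod 73).
Multiplying by 20⁻¹ = 11 gives x ≡ 11·31 = 341 = 4·73 + 49 ≡ 49 (mod 73).
Check: T(49) = 20·49 + 42 = 1022 = 14·73 + 0 ≡ 0 (mod 73).

49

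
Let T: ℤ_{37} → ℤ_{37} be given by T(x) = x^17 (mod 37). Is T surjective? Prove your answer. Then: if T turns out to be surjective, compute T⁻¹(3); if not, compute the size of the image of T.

Since 37 is prime, the nonzero elements of ℤ_{37} form a cyclic group of order 36.
As gcd(17, 36) = 1, raising to the 17th power is a bijection on this group: if s^17 ≡ t^17 then (st^{−1})^17 = 1, and the only element of order dividing gcd(17, 36) = 1 is 1, so s = t.
With T(0) = 0 this makes T injective on all of ℤ_{37}, hence bijective (finite equal-size domain and codomain). In particular T is surjective.
Since T is surjective, we find the preimage of 3. The inverse of x ↦ x^17 on (ℤ_{37})^× is x ↦ x^17, because 17·17 = 289 = 8·36 + 1 ≡ 1 (mod 36) and x^{36} = 1 for x ≠ 0 (Fermat). So T⁻¹(3) = 3^17 mod 37.
Repeated squaring mod 37: 3^1 ≡ 3, 3^2 ≡ 3² = 9, 3^4 ≡ 9² = 81 ≡ 7, 3^8 ≡ 7² = 49 ≡ 12, 3^16 ≡ 12² = 144 ≡ 33. Since 17 = 16 + 1, 3^17 ≡ 33·3: 33·3 = 99 ≡ 25. So 3^17 ≡ 25 (mod 37).
Hence T⁻¹(3) = 25.

25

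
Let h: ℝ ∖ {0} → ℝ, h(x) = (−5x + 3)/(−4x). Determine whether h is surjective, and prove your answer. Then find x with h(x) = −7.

If h(x) = 5/4, cross-multiplying gives −4(−5x + 3) = −5(−4x), which simplifies to −12 = 0 — false.  So 5/4 has no preimage and h is not surjective.
Solving h(x) = −7: cross-multiplying gives −5x + 3 = −7(−4x), which rearranges to −33x = −3, so x = 1/11.

1/11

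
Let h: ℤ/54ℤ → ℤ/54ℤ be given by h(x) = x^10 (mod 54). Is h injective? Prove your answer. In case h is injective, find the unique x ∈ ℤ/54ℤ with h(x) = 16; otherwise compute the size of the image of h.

h(0) = 0^10 = 0.
h(6): Repeated squaring mod 54: 6^1 ≡ 6, 6^2 ≡ 6² = 36, 6^4 ≡ 36² = 1296 ≡ 0, 6^8 ≡ 0² = 0. Since 10 = 8 + 2, 6^10 ≡ 0·36: 0·36 = 0. So 6^10 ≡ 0 (mod 54).
So h(0) = h(6) = 0 while 0 ≠ 6, thus h is not injective.
Since h is not injective, we determine |image(h)|. Computing x^10 mod 54 for each x (by repeated squaring, reducing mod 54 at every step), the values h(0), h(1), …, h(53) are: 0, 1, 52, 27, 4, 49, 0, 7, 46, 27, 10, 43, 0, 13, 40, 27, 16, 37, 0, 19, 34, 27, 22, 31, 0, 25, 28, 27, 28, 25, 0, 31, 22, 27, 34, 19, 0, 37, 16, 27, 40, 13, 0, 43, 10, 27, 46, 7, 0, 49, 4, 27, 52, 1.
The distinct values are {0, 1, 4, 7, 10, 13, 16, 19, 22, 25, 27, 28, 31, 34, 37, 40, 43, 46, 49, 52}; there are 20 of them.

20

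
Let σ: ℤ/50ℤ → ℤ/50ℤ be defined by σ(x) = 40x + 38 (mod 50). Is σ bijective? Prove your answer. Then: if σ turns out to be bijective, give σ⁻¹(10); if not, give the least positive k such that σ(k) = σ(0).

5

We have gcd(40, 50) = 10 > 1. Taking u = 0 and v = 5: σ(0) = 38 and σ(5) = 40·5 + 38 = 238 ≡ 38 (mod 50).
So σ(0) = σ(5) while 0 ≠ 5, therefore σ is not injective, hence not bijective.
Since σ is not bijective, we find the least positive k with σ(k) = σ(0): this means 40k ≡ 0 (mod 50), i.e. 50 ∣ 40k. Since gcd(40, 50) = 10, dividing through by 10 this holds exactly when 5 ∣ 4k, and as gcd(4, 5) = 1, exactly when 5 ∣ k.
The smallest positive such k is 5.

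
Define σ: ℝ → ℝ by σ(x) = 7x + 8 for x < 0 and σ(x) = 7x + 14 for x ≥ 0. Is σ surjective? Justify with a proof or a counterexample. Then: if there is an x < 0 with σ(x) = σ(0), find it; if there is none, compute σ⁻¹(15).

Both pieces are strictly increasing (slopes 7 and 7), so each is injective on its own interval.
The left piece maps (−∞, 0) onto (−∞, 8); the right piece maps [0, ∞) onto [14, ∞).
The union (−∞, 8) ∪ [14, ∞) omits the interval between 8 and 14; in particular 8 has no preimage. So σ is not surjective.
Because the two images are disjoint, no x < 0 has σ(x) = σ(0), so we compute σ⁻¹(15): 15 lies in [14, ∞), so solve 7x + 14 = 15: x = (15 − 14)/7 = 1/7.

1/7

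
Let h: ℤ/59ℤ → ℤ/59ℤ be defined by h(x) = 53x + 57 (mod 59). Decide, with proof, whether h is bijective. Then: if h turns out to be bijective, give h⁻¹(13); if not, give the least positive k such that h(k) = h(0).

27

If h(x_1) = h(x_2), then 53x_1 ≡ 53x_2 (mod 59). Because gcd(53, 59) = 1, we may cancel 53 to get x_1 ≡ x_2 (mod 59).
We now compute 53⁻¹ mod 59 explicitly. Euclid's algorithm: 59 = 1·53 + 6, 53 = 8·6 + 5, 6 = 1·5 + 1; back-substituting gives 1 = 49·53 − 44·59, so 53⁻¹ ≡ 49 (mod 59).
Then y ↦ 49(y − 57) is a two-sided inverse to h, so every y ∈ ℤ/59ℤ has a preimage.
Therefore h is bijective.
Since h is bijective, we find h⁻¹(13): we need 53x ≡ 13 − 57 ≡ 15 (mod 59). Using 53⁻¹ = 49: x ≡ 49·15 = 735 = 12·59 + 27, so x = 27.
Check: h(27) = 53·27 + 57 = 1488 = 25·59 + 13 ≡ 13 (mod 59).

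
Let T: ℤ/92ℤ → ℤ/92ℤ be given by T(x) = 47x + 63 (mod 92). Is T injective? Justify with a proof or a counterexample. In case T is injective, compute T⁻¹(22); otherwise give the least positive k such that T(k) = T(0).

5

If T(a) = T(b), then 47a ≡ 47b (mod 92). Because gcd(47, 92) = 1, we may cancel 47 to get a ≡ b (mod 92).
So T is injective.
We now compute 47⁻¹ mod 92 explicitly. Euclid's algorithm: 92 = 1·47 + 45, 47 = 1·45 + 2, 45 = 22·2 + 1; back-substituting gives 1 = 47·47 − 24·92, so 47⁻¹ ≡ 47 (mod 92).
Since T is injective, we compute T⁻¹(22): solve 47x + 63 ≡ 22 (mod 92), i.e. 47x ≡ 51 (mod 92).
Multiplying by 47⁻¹ = 47 gives x ≡ 47·51 = 2397 = 26·92 + 5 ≡ 5 (mod 92).
Check: T(5) = 47·5 + 63 = 298 = 3·92 + 22 ≡ 22 (mod 92).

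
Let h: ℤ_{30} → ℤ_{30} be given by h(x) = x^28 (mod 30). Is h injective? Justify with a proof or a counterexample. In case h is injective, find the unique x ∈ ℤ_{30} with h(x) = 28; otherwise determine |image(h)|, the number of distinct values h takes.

h(2): Repeated squaring mod 30: 2^1 ≡ 2, 2^2 ≡ 2² = 4, 2^4 ≡ 4² = 16, 2^8 ≡ 16² = 256 ≡ 16, 2^16 ≡ 16² = 256 ≡ 16. Since 28 = 16 + 8 + 4, 2^28 ≡ 16·16·16: 16·16 = 256 ≡ 16, then 16·16 = 256 ≡ 16. So 2^28 ≡ 16 (mod 30).
h(4): Repeated squaring mod 30: 4^1 ≡ 4, 4^2 ≡ 4² = 16, 4^4 ≡ 16² = 256 ≡ 16, 4^8 ≡ 16² = 256 ≡ 16, 4^16 ≡ 16² = 256 ≡ 16. Since 28 = 16 + 8 + 4, 4^28 ≡ 16·16·16: 16·16 = 256 ≡ 16, then 16·16 = 256 ≡ 16. So 4^28 ≡ 16 (mod 30).
So h(2) = h(4) = 16 while 2 ≠ 4, therefore h is not injective.
Since h is not injective, we determine |image(h)|. Computing x^28 mod 30 for each x (by repeated squaring, reducing mod 30 at every step), the values h(0), h(1), …, h(29) are: 0, 1, 16, 21, 16, 25, 6, 1, 16, 21, 10, 1, 6, 1, 16, 15, 16, 1, 6, 1, 10, 21, 16, 1, 6, 25, 16, 21, 16, 1.
The distinct values are {0, 1, 6, 10, 15, 16, 21, 25}; there are 8 of them.

8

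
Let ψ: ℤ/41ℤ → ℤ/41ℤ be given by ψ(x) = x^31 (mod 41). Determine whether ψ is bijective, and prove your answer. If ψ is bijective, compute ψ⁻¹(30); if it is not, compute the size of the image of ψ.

17

Since 41 is prime, the nonzero elements of ℤ/41ℤ form a cyclic group of order 40.
As gcd(31, 40) = 1, raising to the 31st power is a bijection on this group: if x_1^31 ≡ x_2^31 then (x_1x_2^{−1})^31 = 1, and the only element of order dividing gcd(31, 40) = 1 is 1, so x_1 = x_2.
With ψ(0) = 0 this makes ψ injective on all of ℤ/41ℤ, hence bijective (finite equal-size domain and codomain). In particular ψ is bijective.
Since ψ is bijective, we find the preimage of 30. The inverse of x ↦ x^31 on (ℤ/41ℤ)^× is x ↦ x^31, because 31·31 = 961 = 24·40 + 1 ≡ 1 (mod 40) and x^{40} = 1 for x ≠ 0 (Fermat). So ψ⁻¹(30) = 30^31 mod 41.
Repeated squaring mod 41: 30^1 ≡ 30, 30^2 ≡ 30² = 900 ≡ 39, 30^4 ≡ 39² = 1521 ≡ 4, 30^8 ≡ 4² = 16, 30^16 ≡ 16² = 256 ≡ 10. Since 31 = 16 + 8 + 4 + 2 + 1, 30^31 ≡ 10·16·4·39·30: 10·16 = 160 ≡ 37, then 37·4 = 148 ≡ 25, then 25·39 = 975 ≡ 32, then 32·30 = 960 ≡ 17. So 30^31 ≡ 17 (mod 41).
Hence ψ⁻¹(30) = 17.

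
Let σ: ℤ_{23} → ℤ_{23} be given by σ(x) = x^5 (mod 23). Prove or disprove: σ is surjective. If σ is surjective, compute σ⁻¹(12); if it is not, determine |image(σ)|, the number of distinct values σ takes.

4

Since 23 is prime, the nonzero elements of ℤ_{23} form a cyclic group of order 22.
As gcd(5, 22) = 1, raising to the 5th power is a bijection on this group: if x_1^5 ≡ x_2^5 then (x_1x_2^{−1})^5 = 1, and the only element of order dividing gcd(5, 22) = 1 is 1, so x_1 = x_2.
With σ(0) = 0 this makes σ injective on all of ℤ_{23}, hence bijective (finite equal-size domain and codomain). In particular σ is surjective.
Since σ is surjective, we find the preimage of 12. The inverse of x ↦ x^5 on (ℤ_{23})^× is x ↦ x^9, because 5·9 = 45 = 2·22 + 1 ≡ 1 (mod 22) and x^{22} = 1 for x ≠ 0 (Fermat). So σ⁻¹(12) = 12^9 mod 23.
Repeated squaring mod 23: 12^1 ≡ 12, 12^2 ≡ 12² = 144 ≡ 6, 12^4 ≡ 6² = 36 ≡ 13, 12^8 ≡ 13² = 169 ≡ 8. Since 9 = 8 + 1, 12^9 ≡ 8·12: 8·12 = 96 ≡ 4. So 12^9 ≡ 4 (mod 23).
Hence σ⁻¹(12) = 4.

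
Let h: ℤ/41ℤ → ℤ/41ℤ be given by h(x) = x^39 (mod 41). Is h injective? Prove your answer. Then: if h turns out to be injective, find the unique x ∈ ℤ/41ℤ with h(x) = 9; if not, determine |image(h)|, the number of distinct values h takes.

32

Since 41 is prime, the nonzero elements of ℤ/41ℤ form a cyclic group of order 40.
As gcd(39, 40) = 1, raising to the 39th power is a bijection on this group: if a^39 ≡ b^39 then (ab^{−1})^39 = 1, and the only element of order dividing gcd(39, 40) = 1 is 1, so a = b.
With h(0) = 0 this makes h injective on all of ℤ/41ℤ, hence bijective (finite equal-size domain and codomain). In particular h is injective.
Since h is injective, we find the preimage of 9. The inverse of x ↦ x^39 on (ℤ/41ℤ)^× is x ↦ x^39, because 39·39 = 1521 = 38·40 + 1 ≡ 1 (mod 40) and x^{40} = 1 for x ≠ 0 (Fermat). So h⁻¹(9) = 9^39 mod 41.
Repeated squaring mod 41: 9^1 ≡ 9, 9^2 ≡ 9² = 81 ≡ 40, 9^4 ≡ 40² = 1600 ≡ 1, 9^8 ≡ 1² = 1, 9^16 ≡ 1² = 1, 9^32 ≡ 1² = 1. Since 39 = 32 + 4 + 2 + 1, 9^39 ≡ 1·1·40·9: 1·1 = 1, then 1·40 = 40, then 40·9 = 360 ≡ 32. So 9^39 ≡ 32 (mod 41).
Hence h⁻¹(9) = 32.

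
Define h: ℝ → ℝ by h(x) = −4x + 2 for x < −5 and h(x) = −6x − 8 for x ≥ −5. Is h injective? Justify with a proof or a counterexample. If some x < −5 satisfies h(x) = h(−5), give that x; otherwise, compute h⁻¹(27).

Both pieces are strictly decreasing (slopes −4 and −6), so each is injective on its own interval.
The left piece maps (−∞, −5) onto (22, ∞); the right piece maps [−5, ∞) onto (−∞, 22].
These images are disjoint, so no value is attained by both pieces. Hence h is injective.
Because the two images are disjoint, no x < −5 has h(x) = h(−5), so we compute h⁻¹(27): 27 lies in (22, ∞), so solve −4x + 2 = 27: x = (27 − 2)/(−4) = −25/4.

-25/4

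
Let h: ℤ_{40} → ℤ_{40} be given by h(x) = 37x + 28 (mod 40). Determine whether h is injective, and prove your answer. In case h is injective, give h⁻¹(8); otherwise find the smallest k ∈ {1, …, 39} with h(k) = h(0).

20

Recall: h is injective if h(a) = h(b) implies a = b.
Suppose h(a) = h(b) in ℤ_{40}. Then 37a + 28 ≡ 37b + 28 (mod 40), therefore 37(a − b) ≡ 0 (mod 40).
Since gcd(37, 40) = 1, 37 is invertible modulo 40, so a − b ≡ 0 (mod 40), i.e. a = b.
So h is injective.
We now compute 37⁻¹ mod 40 explicitly. Euclid's algorithm: 40 = 1·37 + 3, 37 = 12·3 + 1; back-substituting gives 1 = 13·37 − 12·40, so 37⁻¹ ≡ 13 (mod 40).
Since h is injective, we compute h⁻¹(8): solve 37x + 28 ≡ 8 (mod 40), i.e. 37x ≡ 20 (mod 40).
Multiplying by 37⁻¹ = 13 gives x ≡ 13·20 = 260 = 6·40 + 20 ≡ 20 (mod 40).
Check: h(20) = 37·20 + 28 = 768 = 19·40 + 8 ≡ 8 (mod 40).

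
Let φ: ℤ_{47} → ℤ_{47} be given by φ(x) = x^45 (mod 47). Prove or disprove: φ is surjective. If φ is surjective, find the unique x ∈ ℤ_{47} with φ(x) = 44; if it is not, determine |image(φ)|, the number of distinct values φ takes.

31

Since 47 is prime, the nonzero elements of ℤ_{47} form a cyclic group of order 46.
As gcd(45, 46) = 1, raising to the 45th power is a bijection on this group: if a^45 ≡ b^45 then (ab^{−1})^45 = 1, and the only element of order dividing gcd(45, 46) = 1 is 1, so a = b.
With φ(0) = 0 this makes φ injective on all of ℤ_{47}, hence bijective (finite equal-size domain and codomain). In particular φ is surjective.
Since φ is surjective, we find the preimage of 44. The inverse of x ↦ x^45 on (ℤ_{47})^× is x ↦ x^45, because 45·45 = 2025 = 44·46 + 1 ≡ 1 (mod 46) and x^{46} = 1 for x ≠ 0 (Fermat). So φ⁻¹(44) = 44^45 mod 47.
Repeated squaring mod 47: 44^1 ≡ 44, 44^2 ≡ 44² = 1936 ≡ 9, 44^4 ≡ 9² = 81 ≡ 34, 44^8 ≡ 34² = 1156 ≡ 28, 44^16 ≡ 28² = 784 ≡ 32, 44^32 ≡ 32² = 1024 ≡ 37. Since 45 = 32 + 8 + 4 + 1, 44^45 ≡ 37·28·34·44: 37·28 = 1036 ≡ 2, then 2·34 = 68 ≡ 21, then 21·44 = 924 ≡ 31. So 44^45 ≡ 31 (mod 47).
Hence φ⁻¹(44) = 31.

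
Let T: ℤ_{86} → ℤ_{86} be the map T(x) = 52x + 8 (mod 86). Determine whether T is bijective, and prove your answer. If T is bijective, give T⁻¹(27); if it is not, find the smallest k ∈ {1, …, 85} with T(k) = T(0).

43

We have gcd(52, 86) = 2 > 1. Taking s = 0 and t = 43: T(0) = 8 and T(43) = 52·43 + 8 = 2244 ≡ 8 (mod 86).
So T(0) = T(43) while 0 ≠ 43, so T is not injective, hence not bijective.
Since T is not bijective, we find the least positive k with T(k) = T(0): this means 52k ≡ 0 (mod 86), i.e. 86 ∣ 52k. Since gcd(52, 86) = 2, dividing through by 2 this holds exactly when 43 ∣ 26k, and as gcd(26, 43) = 1, exactly when 43 ∣ k.
The smallest positive such k is 43.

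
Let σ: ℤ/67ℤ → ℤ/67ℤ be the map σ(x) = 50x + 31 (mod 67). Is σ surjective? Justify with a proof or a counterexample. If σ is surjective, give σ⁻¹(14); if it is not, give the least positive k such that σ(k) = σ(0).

1

Since gcd(50, 67) = 1, 50 is invertible modulo 67. Euclid's algorithm: 67 = 1·50 + 17, 50 = 2·17 + 16, 17 = 1·16 + 1; back-substituting gives 1 = 63·50 − 47·67, so 50⁻¹ ≡ 63 (mod 67).
For any y ∈ ℤ/67ℤ, x = 63(y − 31) mod 67 satisfies σ(x) = 50·63(y − 31) + 31 ≡ y (since 50·63 ≡ 1 mod 67). So every y has a preimage.
So σ is surjective.
Since σ is surjective, we find σ⁻¹(14): we need 50x ≡ 14 − 31 ≡ 50 (mod 67). Using 50⁻¹ = 63: x ≡ 63·50 = 3150 = 47·67 + 1, so x = 1.
Check: σ(1) = 50·1 + 31 = 81 = 1·67 + 14 ≡ 14 (mod 67).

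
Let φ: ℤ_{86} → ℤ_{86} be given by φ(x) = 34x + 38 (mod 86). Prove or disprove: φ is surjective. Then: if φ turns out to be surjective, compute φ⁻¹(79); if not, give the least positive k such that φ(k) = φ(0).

Since gcd(34, 86) = 2, we have 34x ≡ 0 (mod 2) for all x, so φ(x) ≡ 0 (mod 2).
But 1 ≢ 0 (mod 2), so 1 ∈ ℤ_{86} has no preimage. So φ is not surjective.
Since φ is not surjective, we find the least positive k with φ(k) = φ(0): this means 34k ≡ 0 (mod 86), i.e. 86 ∣ 34k. Since gcd(34, 86) = 2, dividing through by 2 this holds exactly when 43 ∣ 17k, and as gcd(17, 43) = 1, exactly when 43 ∣ k.
The smallest positive such k is 43.

43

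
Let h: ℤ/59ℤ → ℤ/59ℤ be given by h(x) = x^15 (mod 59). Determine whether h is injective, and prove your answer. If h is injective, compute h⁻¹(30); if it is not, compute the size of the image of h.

Since 59 is prime, the nonzero elements of ℤ/59ℤ form a cyclic group of order 58.
As gcd(15, 58) = 1, raising to the 15th power is a bijection on this group: if u^15 ≡ v^15 then (uv^{−1})^15 = 1, and the only element of order dividing gcd(15, 58) = 1 is 1, so u = v.
With h(0) = 0 this makes h injective on all of ℤ/59ℤ, hence bijective (finite equal-size domain and codomain). In particular h is injective.
Since h is injective, we find the preimage of 30. The inverse of x ↦ x^15 on (ℤ/59ℤ)^× is x ↦ x^31, because 15·31 = 465 = 8·58 + 1 ≡ 1 (mod 58) and x^{58} = 1 for x ≠ 0 (Fermat). So h⁻¹(30) = 30^31 mod 59.
Repeated squaring mod 59: 30^1 ≡ 30, 30^2 ≡ 30² = 900 ≡ 15, 30^4 ≡ 15² = 225 ≡ 48, 30^8 ≡ 48² = 2304 ≡ 3, 30^16 ≡ 3² = 9. Since 31 = 16 + 8 + 4 + 2 + 1, 30^31 ≡ 9·3·48·15·30: 9·3 = 27, then 27·48 = 1296 ≡ 57, then 57·15 = 855 ≡ 29, then 29·30 = 870 ≡ 44. So 30^31 ≡ 44 (mod 59).
Hence h⁻¹(30) = 44.

44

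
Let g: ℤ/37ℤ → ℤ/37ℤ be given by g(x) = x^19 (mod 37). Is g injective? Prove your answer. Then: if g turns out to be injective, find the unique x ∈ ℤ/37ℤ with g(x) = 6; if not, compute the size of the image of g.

31

Since 37 is prime, the nonzero elements of ℤ/37ℤ form a cyclic group of order 36.
As gcd(19, 36) = 1, raising to the 19th power is a bijection on this group: if x_1^19 ≡ x_2^19 then (x_1x_2^{−1})^19 = 1, and the only element of order dividing gcd(19, 36) = 1 is 1, so x_1 = x_2.
With g(0) = 0 this makes g injective on all of ℤ/37ℤ, hence bijective (finite equal-size domain and codomain). In particular g is injective.
Since g is injective, we find the preimage of 6. The inverse of x ↦ x^19 on (ℤ/37ℤ)^× is x ↦ x^19, because 19·19 = 361 = 10·36 + 1 ≡ 1 (mod 36) and x^{36} = 1 for x ≠ 0 (Fermat). So g⁻¹(6) = 6^19 mod 37.
Repeated squaring mod 37: 6^1 ≡ 6, 6^2 ≡ 6² = 36, 6^4 ≡ 36² = 1296 ≡ 1, 6^8 ≡ 1² = 1, 6^16 ≡ 1² = 1. Since 19 = 16 + 2 + 1, 6^19 ≡ 1·36·6: 1·36 = 36, then 36·6 = 216 ≡ 31. So 6^19 ≡ 31 (mod 37).
Hence g⁻¹(6) = 31.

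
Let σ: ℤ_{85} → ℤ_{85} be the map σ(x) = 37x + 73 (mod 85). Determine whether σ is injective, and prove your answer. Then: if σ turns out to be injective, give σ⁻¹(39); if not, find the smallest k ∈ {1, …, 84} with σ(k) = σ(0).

If σ(x_1) = σ(x_2), then 37x_1 ≡ 37x_2 (mod 85). Because gcd(37, 85) = 1, we may cancel 37 to get x_1 ≡ x_2 (mod 85).
Therefore σ is injective.
We now compute 37⁻¹ mod 85 explicitly. Euclid's algorithm: 85 = 2·37 + 11, 37 = 3·11 + 4, 11 = 2·4 + 3, 4 = 1·3 + 1; back-substituting gives 1 = 23·37 − 10·85, so 37⁻¹ ≡ 23 (mod 85).
Since σ is injective, we find σ⁻¹(39): we need 37x ≡ 39 − 73 ≡ 51 (mod 85). Using 37⁻¹ = 23: x ≡ 23·51 = 1173 = 13·85 + 68, so x = 68.
Check: σ(68) = 37·68 + 73 = 2589 = 30·85 + 39 ≡ 39 (mod 85).

68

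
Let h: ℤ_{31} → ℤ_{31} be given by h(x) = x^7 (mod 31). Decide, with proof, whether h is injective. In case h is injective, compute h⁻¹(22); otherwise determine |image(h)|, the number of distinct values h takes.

Since 31 is prime, the nonzero elements of ℤ_{31} form a cyclic group of order 30.
As gcd(7, 30) = 1, raising to the 7th power is a bijection on this group: if u^7 ≡ v^7 then (uv^{−1})^7 = 1, and the only element of order dividing gcd(7, 30) = 1 is 1, so u = v.
With h(0) = 0 this makes h injective on all of ℤ_{31}, hence bijective (finite equal-size domain and codomain). In particular h is injective.
Since h is injective, we find the preimage of 22. The inverse of x ↦ x^7 on (ℤ_{31})^× is x ↦ x^13, because 7·13 = 91 = 3·30 + 1 ≡ 1 (mod 30) and x^{30} = 1 for x ≠ 0 (Fermat). So h⁻¹(22) = 22^13 mod 31.
Repeated squaring mod 31: 22^1 ≡ 22, 22^2 ≡ 22² = 484 ≡ 19, 22^4 ≡ 19² = 361 ≡ 20, 22^8 ≡ 20² = 400 ≡ 28. Since 13 = 8 + 4 + 1, 22^13 ≡ 28·20·22: 28·20 = 560 ≡ 2, then 2·22 = 44 ≡ 13. So 22^13 ≡ 13 (mod 31).
Hence h⁻¹(22) = 13.

13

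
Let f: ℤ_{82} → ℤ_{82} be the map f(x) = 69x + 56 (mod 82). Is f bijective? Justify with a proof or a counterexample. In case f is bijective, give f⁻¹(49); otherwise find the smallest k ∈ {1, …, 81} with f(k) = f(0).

51

Recall that injectivity means: for all x_1, x_2 in the domain, f(x_1) = f(x_2) implies x_1 = x_2.
Suppose f(x_1) = f(x_2) in ℤ_{82}. Then 69x_1 + 56 ≡ 69x_2 + 56 (mod 82), hence 69(x_1 − x_2) ≡ 0 (mod 82).
Since gcd(69, 82) = 1, 69 is invertible modulo 82, hence x_1 − x_2 ≡ 0 (mod 82), i.e. x_1 = x_2.
We now compute 69⁻¹ mod 82 explicitly. Euclid's algorithm: 82 = 1·69 + 13, 69 = 5·13 + 4, 13 = 3·4 + 1; back-substituting gives 1 = 63·69 − 53·82, so 69⁻¹ ≡ 63 (mod 82).
For any y ∈ ℤ_{82}, x = 63(y − 56) mod 82 satisfies f(x) = 69·63(y − 56) + 56 ≡ y (since 69·63 ≡ 1 mod 82). So every y has a preimage.
Hence f is bijective.
Since f is bijective, we compute f⁻¹(49): solve 69x + 56 ≡ 49 (mod 82), i.e. 69x ≡ 75 (mod 82).
Multiplying by 69⁻¹ = 63 gives x ≡ 63·75 = 4725 = 57·82 + 51 ≡ 51 (mod 82).
Check: f(51) = 69·51 + 56 = 3575 = 43·82 + 49 ≡ 49 (mod 82).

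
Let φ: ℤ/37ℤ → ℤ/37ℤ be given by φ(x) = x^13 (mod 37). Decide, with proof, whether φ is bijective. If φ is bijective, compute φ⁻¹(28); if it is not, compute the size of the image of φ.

Since 37 is prime, the nonzero elements of ℤ/37ℤ form a cyclic group of order 36.
As gcd(13, 36) = 1, raising to the 13th power is a bijection on this group: if x_1^13 ≡ x_2^13 then (x_1x_2^{−1})^13 = 1, and the only element of order dividing gcd(13, 36) = 1 is 1, so x_1 = x_2.
With φ(0) = 0 this makes φ injective on all of ℤ/37ℤ, hence bijective (finite equal-size domain and codomain). In particular φ is bijective.
Since φ is bijective, we find the preimage of 28. The inverse of x ↦ x^13 on (ℤ/37ℤ)^× is x ↦ x^25, because 13·25 = 325 = 9·36 + 1 ≡ 1 (mod 36) and x^{36} = 1 for x ≠ 0 (Fermat). So φ⁻¹(28) = 28^25 mod 37.
Repeated squaring mod 37: 28^1 ≡ 28, 28^2 ≡ 28² = 784 ≡ 7, 28^4 ≡ 7² = 49 ≡ 12, 28^8 ≡ 12² = 144 ≡ 33, 28^16 ≡ 33² = 1089 ≡ 16. Since 25 = 16 + 8 + 1, 28^25 ≡ 16·33·28: 16·33 = 528 ≡ 10, then 10·28 = 280 ≡ 21. So 28^25 ≡ 21 (mod 37).
Hence φ⁻¹(28) = 21.

21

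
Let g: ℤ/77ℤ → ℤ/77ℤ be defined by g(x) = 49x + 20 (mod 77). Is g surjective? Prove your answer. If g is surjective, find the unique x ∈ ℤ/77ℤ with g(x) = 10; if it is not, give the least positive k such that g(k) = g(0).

11

Since gcd(49, 77) = 7, we have 49x ≡ 0 (mod 7) for all x, so g(x) ≡ 6 (mod 7).
But 0 ≢ 6 (mod 7), so 0 ∈ ℤ/77ℤ has no preimage. Hence g is not surjective.
Since g is not surjective, we find the least positive k with g(k) = g(0): this means 49k ≡ 0 (mod 77), i.e. 77 ∣ 49k. Since gcd(49, 77) = 7, dividing through by 7 this holds exactly when 11 ∣ 7k, and as gcd(7, 11) = 1, exactly when 11 ∣ k.
The smallest positive such k is 11.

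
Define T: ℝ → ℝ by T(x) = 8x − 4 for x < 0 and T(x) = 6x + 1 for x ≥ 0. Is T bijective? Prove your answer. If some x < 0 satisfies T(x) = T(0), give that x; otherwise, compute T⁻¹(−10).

-3/4

Both pieces are strictly increasing (slopes 8 and 6), so each is injective on its own interval.
The left piece maps (−∞, 0) onto (−∞, −4); the right piece maps [0, ∞) onto [1, ∞).
The images leave a gap (−4 has no preimage), so T is not surjective, hence not bijective.
Because the two images are disjoint, no x < 0 has T(x) = T(0), so we compute T⁻¹(−10): −10 lies in (−∞, −4), so solve 8x − 4 = −10: x = (−10 + 4)/8 = −3/4.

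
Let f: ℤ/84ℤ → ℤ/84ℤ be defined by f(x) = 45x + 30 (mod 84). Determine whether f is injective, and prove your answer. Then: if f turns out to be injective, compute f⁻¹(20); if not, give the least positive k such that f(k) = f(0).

We have gcd(45, 84) = 3 > 1. Taking u = 0 and v = 28: f(0) = 30 and f(28) = 45·28 + 30 = 1290 ≡ 30 (mod 84).
So f(0) = f(28) while 0 ≠ 28, thus f is not injective.
Since f is not injective, we find the least positive k with f(k) = f(0): this means 45k ≡ 0 (mod 84), i.e. 84 ∣ 45k. Since gcd(45, 84) = 3, dividing through by 3 this holds exactly when 28 ∣ 15k, and as gcd(15, 28) = 1, exactly when 28 ∣ k.
The smallest positive such k is 28.

28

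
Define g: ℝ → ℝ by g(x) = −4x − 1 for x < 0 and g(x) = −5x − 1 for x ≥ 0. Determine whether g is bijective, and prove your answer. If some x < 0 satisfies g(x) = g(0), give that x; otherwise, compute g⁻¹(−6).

1

Both pieces are strictly decreasing (slopes −4 and −5), so each is injective on its own interval.
The left piece maps (−∞, 0) onto (−1, ∞); the right piece maps [0, ∞) onto (−∞, −1].
Since −1 = −1, the images partition ℝ: g is injective and surjective, hence bijective.
Because the two images are disjoint, no x < 0 has g(x) = g(0), so we compute g⁻¹(−6): −6 lies in (−∞, −1], so solve −5x − 1 = −6: x = (−6 + 1)/(−5) = 1.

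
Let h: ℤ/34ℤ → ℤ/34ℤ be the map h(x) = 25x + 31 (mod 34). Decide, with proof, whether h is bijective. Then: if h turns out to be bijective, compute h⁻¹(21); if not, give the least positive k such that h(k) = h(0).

20

Suppose h(x_1) = h(x_2) in ℤ/34ℤ. Then 25x_1 + 31 ≡ 25x_2 + 31 (mod 34), hence 25(x_1 − x_2) ≡ 0 (mod 34).
Since gcd(25, 34) = 1, 25 is invertible modulo 34, hence x_1 − x_2 ≡ 0 (mod 34), i.e. x_1 = x_2.
We now compute 25⁻¹ mod 34 explicitly. Euclid's algorithm: 34 = 1·25 + 9, 25 = 2·9 + 7, 9 = 1·7 + 2, 7 = 3·2 + 1; back-substituting gives 1 = 15·25 − 11·34, so 25⁻¹ ≡ 15 (mod 34).
Then y ↦ 15(y − 31) is a two-sided inverse to h, so every y ∈ ℤ/34ℤ has a preimage.
So h is bijective.
Since h is bijective, we find h⁻¹(21): we need 25x ≡ 21 − 31 ≡ 24 (mod 34). Using 25⁻¹ = 15: x ≡ 15·24 = 360 = 10·34 + 20, so x = 20.
Check: h(20) = 25·20 + 31 = 531 = 15·34 + 21 ≡ 21 (mod 34).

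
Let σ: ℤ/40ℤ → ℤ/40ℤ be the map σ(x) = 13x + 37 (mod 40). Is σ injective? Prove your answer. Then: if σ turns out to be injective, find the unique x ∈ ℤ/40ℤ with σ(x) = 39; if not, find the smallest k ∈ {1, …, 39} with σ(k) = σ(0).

By definition, σ is injective if σ(u) = σ(v) implies u = v.
Suppose σ(u) = σ(v) in ℤ/40ℤ. Then 13u + 37 ≡ 13v + 37 (mod 40), so 13(u − v) ≡ 0 (mod 40).
Since gcd(13, 40) = 1, 13 is invertible modulo 40, hence u − v ≡ 0 (mod 40), i.e. u = v.
Hence σ is injective.
We now compute 13⁻¹ mod 40 explicitly. Euclid's algorithm: 40 = 3·13 + 1; back-substituting gives 1 = 37·13 − 12·40, so 13⁻¹ ≡ 37 (mod 40).
Since σ is injective, we find σ⁻¹(39): we need 13x ≡ 39 − 37 ≡ 2 (mod 40). Using 13⁻¹ = 37: x ≡ 37·2 = 74 = 1·40 + 34, so x = 34.
Check: σ(34) = 13·34 + 37 = 479 = 11·40 + 39 ≡ 39 (mod 40).

34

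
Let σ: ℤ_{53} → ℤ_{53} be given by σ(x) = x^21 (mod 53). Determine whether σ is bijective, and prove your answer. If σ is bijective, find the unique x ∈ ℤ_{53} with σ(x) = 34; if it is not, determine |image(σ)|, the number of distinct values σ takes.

8

Since 53 is prime, the nonzero elements of ℤ_{53} form a cyclic group of order 52.
As gcd(21, 52) = 1, raising to the 21st power is a bijection on this group: if s^21 ≡ t^21 then (st^{−1})^21 = 1, and the only element of order dividing gcd(21, 52) = 1 is 1, so s = t.
With σ(0) = 0 this makes σ injective on all of ℤ_{53}, hence bijective (finite equal-size domain and codomain). In particular σ is bijective.
Since σ is bijective, we find the preimage of 34. The inverse of x ↦ x^21 on (ℤ_{53})^× is x ↦ x^5, because 21·5 = 105 = 2·52 + 1 ≡ 1 (mod 52) and x^{52} = 1 for x ≠ 0 (Fermat). So σ⁻¹(34) = 34^5 mod 53.
Repeated squaring mod 53: 34^1 ≡ 34, 34^2 ≡ 34² = 1156 ≡ 43, 34^4 ≡ 43² = 1849 ≡ 47. Since 5 = 4 + 1, 34^5 ≡ 47·34: 47·34 = 1598 ≡ 8. So 34^5 ≡ 8 (mod 53).
Hence σ⁻¹(34) = 8.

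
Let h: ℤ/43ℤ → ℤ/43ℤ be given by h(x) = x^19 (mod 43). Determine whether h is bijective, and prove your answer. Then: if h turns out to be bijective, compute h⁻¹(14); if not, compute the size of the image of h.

13

Since 43 is prime, the nonzero elements of ℤ/43ℤ form a cyclic group of order 42.
As gcd(19, 42) = 1, raising to the 19th power is a bijection on this group: if x_1^19 ≡ x_2^19 then (x_1x_2^{−1})^19 = 1, and the only element of order dividing gcd(19, 42) = 1 is 1, so x_1 = x_2.
With h(0) = 0 this makes h injective on all of ℤ/43ℤ, hence bijective (finite equal-size domain and codomain). In particular h is bijective.
Since h is bijective, we find the preimage of 14. The inverse of x ↦ x^19 on (ℤ/43ℤ)^× is x ↦ x^31, because 19·31 = 589 = 14·42 + 1 ≡ 1 (mod 42) and x^{42} = 1 for x ≠ 0 (Fermat). So h⁻¹(14) = 14^31 mod 43.
Repeated squaring mod 43: 14^1 ≡ 14, 14^2 ≡ 14² = 196 ≡ 24, 14^4 ≡ 24² = 576 ≡ 17, 14^8 ≡ 17² = 289 ≡ 31, 14^16 ≡ 31² = 961 ≡ 15. Since 31 = 16 + 8 + 4 + 2 + 1, 14^31 ≡ 15·31·17·24·14: 15·31 = 465 ≡ 35, then 35·17 = 595 ≡ 36, then 36·24 = 864 ≡ 4, then 4·14 = 56 ≡ 13. So 14^31 ≡ 13 (mod 43).
Hence h⁻¹(14) = 13.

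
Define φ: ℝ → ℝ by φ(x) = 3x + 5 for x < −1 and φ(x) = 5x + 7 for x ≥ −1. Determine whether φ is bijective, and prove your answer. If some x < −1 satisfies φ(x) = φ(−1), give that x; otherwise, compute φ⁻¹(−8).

Both pieces are strictly increasing (slopes 3 and 5), so each is injective on its own interval.
The left piece maps (−∞, −1) onto (−∞, 2); the right piece maps [−1, ∞) onto [2, ∞).
Since 2 = 2, the images partition ℝ: φ is injective and surjective, hence bijective.
Because the two images are disjoint, no x < −1 has φ(x) = φ(−1), so we compute φ⁻¹(−8): −8 lies in (−∞, 2), so solve 3x + 5 = −8: x = (−8 − 5)/3 = −13/3.

-13/3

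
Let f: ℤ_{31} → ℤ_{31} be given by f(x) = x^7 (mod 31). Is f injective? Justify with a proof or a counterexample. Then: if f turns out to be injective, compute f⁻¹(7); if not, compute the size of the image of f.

19

Since 31 is prime, the nonzero elements of ℤ_{31} form a cyclic group of order 30.
As gcd(7, 30) = 1, raising to the 7th power is a bijection on this group: if u^7 ≡ v^7 then (uv^{−1})^7 = 1, and the only element of order dividing gcd(7, 30) = 1 is 1, so u = v.
With f(0) = 0 this makes f injective on all of ℤ_{31}, hence bijective (finite equal-size domain and codomain). In particular f is injective.
Since f is injective, we find the preimage of 7. The inverse of x ↦ x^7 on (ℤ_{31})^× is x ↦ x^13, because 7·13 = 91 = 3·30 + 1 ≡ 1 (mod 30) and x^{30} = 1 for x ≠ 0 (Fermat). So f⁻¹(7) = 7^13 mod 31.
Repeated squaring mod 31: 7^1 ≡ 7, 7^2 ≡ 7² = 49 ≡ 18, 7^4 ≡ 18² = 324 ≡ 14, 7^8 ≡ 14² = 196 ≡ 10. Since 13 = 8 + 4 + 1, 7^13 ≡ 10·14·7: 10·14 = 140 ≡ 16, then 16·7 = 112 ≡ 19. So 7^13 ≡ 19 (mod 31).
Hence f⁻¹(7) = 19.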